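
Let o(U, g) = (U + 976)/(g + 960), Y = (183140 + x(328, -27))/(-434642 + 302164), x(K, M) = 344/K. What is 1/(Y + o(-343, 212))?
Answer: -3182916428/2681046071 ≈ -1.1872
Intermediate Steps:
Y = -7508783/5431598 (Y = (183140 + 344/328)/(-434642 + 302164) = (183140 + 344*(1/328))/(-132478) = (183140 + 43/41)*(-1/132478) = (7508783/41)*(-1/132478) = -7508783/5431598 ≈ -1.3824)
o(U, g) = (976 + U)/(960 + g)
1/(Y + o(-343, 212)) = 1/(-7508783/5431598 + (976 - 343)/(960 + 212)) = 1/(-7508783/5431598 + 633/1172) = 1/(-2681046071/3182916428) = -3182916428/2681046071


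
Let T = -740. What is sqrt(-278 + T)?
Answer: I*sqrt(1018) ≈ 31.906*I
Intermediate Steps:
sqrt(-278 + T) = sqrt(-278 - 740) = sqrt(-1018) = I*sqrt(1018)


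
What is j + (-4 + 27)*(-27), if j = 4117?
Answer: 3496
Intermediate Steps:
j + (-4 + 27)*(-27) = 4117 + (-4 + 27)*(-27) = 4117 + 23*(-27) = 4117 - 621 = 3496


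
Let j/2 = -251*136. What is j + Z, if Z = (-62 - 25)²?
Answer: -60703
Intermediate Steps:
j = -68272 (j = 2*(-251*136) = 2*(-34136) = -68272)
Z = 7569 (Z = (-87)² = 7569)
j + Z = -68272 + 7569 = -60703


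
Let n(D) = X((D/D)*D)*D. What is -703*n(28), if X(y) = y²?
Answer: -15432256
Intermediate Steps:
n(D) = D³ (n(D) = ((D/D)*D)²*D = (1*D)²*D = D²*D = D³)
-703*n(28) = -703*28³ = -703*21952 = -15432256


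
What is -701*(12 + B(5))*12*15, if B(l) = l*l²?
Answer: -17286660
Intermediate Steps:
B(l) = l³
-701*(12 + B(5))*12*15 = -701*(12 + 5³)*12*15 = -701*(12 + 125)*12*15 = -701*137*12*15 = -1152444*15 = -701*24660 = -17286660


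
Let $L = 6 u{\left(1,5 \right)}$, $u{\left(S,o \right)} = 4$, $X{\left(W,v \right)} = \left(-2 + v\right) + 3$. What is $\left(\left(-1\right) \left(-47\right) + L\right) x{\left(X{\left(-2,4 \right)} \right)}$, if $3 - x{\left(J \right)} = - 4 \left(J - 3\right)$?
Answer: $781$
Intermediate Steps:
$X{\left(W,v \right)} = 1 + v$
$x{\left(J \right)} = -9 + 4 J$ ($x{\left(J \right)} = 3 - - 4 \left(J - 3\right) = 3 - - 4 \left(-3 + J\right) = 3 - \left(12 - 4 J\right) = 3 + \left(-12 + 4 J\right) = -9 + 4 J$)
$L = 24$ ($L = 6 \cdot 4 = 24$)
$\left(\left(-1\right) \left(-47\right) + L\right) x{\left(X{\left(-2,4 \right)} \right)} = \left(\left(-1\right) \left(-47\right) + 24\right) \left(-9 + 4 \left(1 + 4\right)\right) = \left(47 + 24\right) \left(-9 + 4 \cdot 5\right) = 71 \left(-9 + 20\right) = 71 \cdot 11 = 781$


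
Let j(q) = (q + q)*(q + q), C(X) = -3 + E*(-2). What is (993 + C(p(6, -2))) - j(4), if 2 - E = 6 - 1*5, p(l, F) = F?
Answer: 924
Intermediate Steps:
E = 1 (E = 2 - (6 - 1*5) = 2 - (6 - 5) = 2 - 1*1 = 2 - 1 = 1)
C(X) = -5 (C(X) = -3 + 1*(-2) = -3 - 2 = -5)
j(q) = 4*q² (j(q) = (2*q)*(2*q) = 4*q²)
(993 + C(p(6, -2))) - j(4) = (993 - 5) - 4*4² = 988 - 4*16 = 988 - 1*64 = 988 - 64 = 924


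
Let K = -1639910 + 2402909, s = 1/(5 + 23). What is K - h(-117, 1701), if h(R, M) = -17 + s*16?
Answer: 5341108/7 ≈ 7.6302e+5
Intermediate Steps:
s = 1/28 ≈ 0.035714
h(R, M) = -115/7 (h(R, M) = -17 + (1/28)*16 = -17 + 4/7 = -115/7)
K = 762999
K - h(-117, 1701) = 762999 - 1*(-115/7) = 762999 + 115/7 = 5341108/7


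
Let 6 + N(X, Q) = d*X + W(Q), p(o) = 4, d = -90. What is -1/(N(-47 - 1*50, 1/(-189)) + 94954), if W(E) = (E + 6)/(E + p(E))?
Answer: -755/78278023 ≈ -9.6451e-6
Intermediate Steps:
W(E) = (6 + E)/(4 + E) (W(E) = (E + 6)/(E + 4) = (6 + E)/(4 + E))
N(X, Q) = -6 - 90*X + (6 + Q)/(4 + Q) (N(X, Q) = -6 + (-90*X + (6 + Q)/(4 + Q)) = -6 - 90*X + (6 + Q)/(4 + Q))
-1/(N(-47 - 1*50, 1/(-189)) + 94954) = -1/((6 + 1/(-189) - 6*(1 + 15*(-47 - 1*50))*(4 + 1/(-189)))/(4 + 1/(-189)) + 94954) = -1/((6 - 1/189 - 6*(1 + 15*(-47 - 50))*(4 - 1/189))/(4 - 1/189) + 94954) = -1/((6 - 1/189 - 6*(1 + 15*(-97))*755/189)/(755/189) + 94954) = -1/(189*(6 - 1/189 - 6*(1 - 1455)*755/189)/755 + 94954) = -1/(189*(6 - 1/189 - 6*(-1454)*755/189)/755 + 94954) = -1/(189*(6 - 1/189 + 2195540/63)/755 + 94954) = -1/((189/755)*(6587753/189) + 94954) = -1/(6587753/755 + 94954) = -1/78278023/755 = -1*755/78278023 = -755/78278023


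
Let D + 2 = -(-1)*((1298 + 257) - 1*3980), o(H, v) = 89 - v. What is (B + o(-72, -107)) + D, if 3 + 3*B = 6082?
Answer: -614/3 ≈ -204.67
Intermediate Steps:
B = 6079/3 (B = -1 + (⅓)*6082 = -1 + 6082/3 = 6079/3 ≈ 2026.3)
D = -2427 (D = -2 - (-1)*((1298 + 257) - 1*3980) = -2 - (-1)*(1555 - 3980) = -2 - (-1)*(-2425) = -2 - 1*2425 = -2 - 2425 = -2427)
(B + o(-72, -107)) + D = (6079/3 + (89 - 1*(-107))) - 2427 = (6079/3 + (89 + 107)) - 2427 = (6079/3 + 196) - 2427 = 6667/3 - 2427 = -614/3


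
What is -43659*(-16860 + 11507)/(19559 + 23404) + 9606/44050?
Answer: 1715864936988/315420025 ≈ 5439.9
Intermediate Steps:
-43659*(-16860 + 11507)/(19559 + 23404) + 9606/44050 = -43659/(42963/(-5353)) + 9606*(1/44050) = -43659/(42963*(-1/5353)) + 4803/22025 = -43659/(-42963/5353) + 4803/22025 = -43659*(-5353/42963) + 4803/22025 = 77902209/14321 + 4803/22025 = 1715864936988/315420025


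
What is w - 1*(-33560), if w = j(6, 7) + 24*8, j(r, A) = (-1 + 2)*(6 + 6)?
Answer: 33764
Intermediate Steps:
j(r, A) = 12 (j(r, A) = 1*12 = 12)
w = 204 (w = 12 + 24*8 = 12 + 192 = 204)
w - 1*(-33560) = 204 - 1*(-33560) = 204 + 33560 = 33764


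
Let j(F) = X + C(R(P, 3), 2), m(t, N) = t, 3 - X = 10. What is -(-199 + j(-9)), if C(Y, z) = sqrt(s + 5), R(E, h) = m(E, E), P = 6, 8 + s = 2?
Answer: 206 - I ≈ 206.0 - 1.0*I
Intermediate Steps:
s = -6 (s = -8 + 2 = -6)
X = -7 (X = 3 - 1*10 = 3 - 10 = -7)
R(E, h) = E
C(Y, z) = I (C(Y, z) = sqrt(-6 + 5) = sqrt(-1) = I)
j(F) = -7 + I
-(-199 + j(-9)) = -(-199 + (-7 + I)) = -(-206 + I) = 206 - I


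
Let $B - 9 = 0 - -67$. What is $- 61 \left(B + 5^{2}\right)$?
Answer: $-6161$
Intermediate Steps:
$B = 76$ ($B = 9 + \left(0 - -67\right) = 9 + \left(0 + 67\right) = 9 + 67 = 76$)
$- 61 \left(B + 5^{2}\right) = - 61 \left(76 + 5^{2}\right) = - 61 \left(76 + 25\right) = \left(-61\right) 101 = -6161$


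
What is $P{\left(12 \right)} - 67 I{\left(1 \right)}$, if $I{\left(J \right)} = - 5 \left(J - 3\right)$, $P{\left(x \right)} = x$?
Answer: $-658$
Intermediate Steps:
$I{\left(J \right)} = 15 - 5 J$ ($I{\left(J \right)} = - 5 \left(-3 + J\right) = 15 - 5 J$)
$P{\left(12 \right)} - 67 I{\left(1 \right)} = 12 - 67 \left(15 - 5\right) = 12 - 670 = -658$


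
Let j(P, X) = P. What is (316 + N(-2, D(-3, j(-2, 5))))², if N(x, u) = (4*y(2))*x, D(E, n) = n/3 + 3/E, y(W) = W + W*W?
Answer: 71824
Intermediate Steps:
y(W) = W + W²
D(E, n) = 3/E + n/3 (D(E, n) = n*(⅓) + 3/E = n/3 + 3/E = 3/E + n/3)
N(x, u) = 24*x (N(x, u) = (4*(2*(1 + 2)))*x = (4*(2*3))*x = (4*6)*x = 24*x)
(316 + N(-2, D(-3, j(-2, 5))))² = (316 + 24*(-2))² = (316 - 48)² = 268² = 71824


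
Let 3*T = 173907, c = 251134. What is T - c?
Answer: -193165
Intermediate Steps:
T = 57969 (T = (⅓)*173907 = 57969)
T - c = 57969 - 1*251134 = 57969 - 251134 = -193165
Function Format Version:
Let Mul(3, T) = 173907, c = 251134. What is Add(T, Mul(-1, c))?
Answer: -193165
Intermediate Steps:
T = 57969 (T = Mul(Rational(1, 3), 173907) = 57969)
Add(T, Mul(-1, c)) = Add(57969, Mul(-1, 251134)) = Add(57969, -251134) = -193165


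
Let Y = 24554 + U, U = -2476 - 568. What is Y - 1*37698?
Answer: -16188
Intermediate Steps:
U = -3044
Y = 21510 (Y = 24554 - 3044 = 21510)
Y - 1*37698 = 21510 - 1*37698 = 21510 - 37698 = -16188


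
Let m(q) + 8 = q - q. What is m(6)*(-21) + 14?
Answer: 182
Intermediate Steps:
m(q) = -8 (m(q) = -8 + (q - q) = -8 + 0 = -8)
m(6)*(-21) + 14 = -8*(-21) + 14 = 168 + 14 = 182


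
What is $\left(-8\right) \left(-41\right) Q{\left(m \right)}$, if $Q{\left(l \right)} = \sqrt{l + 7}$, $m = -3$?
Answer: $656$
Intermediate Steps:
$Q{\left(l \right)} = \sqrt{7 + l}$
$\left(-8\right) \left(-41\right) Q{\left(m \right)} = \left(-8\right) \left(-41\right) \sqrt{7 - 3} = 328 \sqrt{4} = 328 \cdot 2 = 656$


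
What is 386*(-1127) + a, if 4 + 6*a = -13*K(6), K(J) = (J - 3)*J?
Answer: -1305185/3 ≈ -4.3506e+5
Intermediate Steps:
K(J) = J*(-3 + J) (K(J) = (-3 + J)*J = J*(-3 + J))
a = -119/3 (a = -2/3 + (-78*(-3 + 6))/6 = -2/3 + (-78*3)/6 = -2/3 + (-13*18)/6 = -2/3 + (1/6)*(-234) = -2/3 - 39 = -119/3 ≈ -39.667)
386*(-1127) + a = 386*(-1127) - 119/3 = -435022 - 119/3 = -1305185/3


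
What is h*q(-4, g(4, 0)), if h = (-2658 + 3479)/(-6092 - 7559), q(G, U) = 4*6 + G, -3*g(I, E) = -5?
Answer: -16420/13651 ≈ -1.2028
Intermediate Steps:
g(I, E) = 5/3 (g(I, E) = -⅓*(-5) = 5/3)
q(G, U) = 24 + G
h = -821/13651 (h = 821/(-13651) = 821*(-1/13651) = -821/13651 ≈ -0.060142)
h*q(-4, g(4, 0)) = -821*(24 - 4)/13651 = -821/13651*20 = -16420/13651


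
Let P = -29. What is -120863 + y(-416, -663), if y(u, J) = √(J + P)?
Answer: -120863 + 2*I*√173 ≈ -1.2086e+5 + 26.306*I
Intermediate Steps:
y(u, J) = √(-29 + J) (y(u, J) = √(J - 29) = √(-29 + J))
-120863 + y(-416, -663) = -120863 + √(-29 - 663) = -120863 + √(-692) = -120863 + 2*I*√173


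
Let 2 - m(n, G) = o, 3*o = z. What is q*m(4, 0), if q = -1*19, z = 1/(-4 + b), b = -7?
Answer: -1273/33 ≈ -38.576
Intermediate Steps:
z = -1/11 (z = 1/(-4 - 7) = 1/(-11) = -1/11 ≈ -0.090909)
o = -1/33 (o = (1/3)*(-1/11) = -1/33 ≈ -0.030303)
m(n, G) = 67/33 (m(n, G) = 2 - 1*(-1/33) = 2 + 1/33 = 67/33)
q = -19
q*m(4, 0) = -19*67/33 = -1273/33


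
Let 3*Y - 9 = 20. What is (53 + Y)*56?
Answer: 10528/3 ≈ 3509.3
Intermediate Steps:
Y = 29/3 (Y = 3 + (⅓)*20 = 3 + 20/3 = 29/3 ≈ 9.6667)
(53 + Y)*56 = (53 + 29/3)*56 = (188/3)*56 = 10528/3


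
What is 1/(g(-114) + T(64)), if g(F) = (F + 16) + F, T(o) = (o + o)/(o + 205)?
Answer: -269/56900 ≈ -0.0047276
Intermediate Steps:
T(o) = 2*o/(205 + o) (T(o) = (2*o)/(205 + o) = 2*o/(205 + o))
g(F) = 16 + 2*F (g(F) = (16 + F) + F = 16 + 2*F)
1/(g(-114) + T(64)) = 1/((16 + 2*(-114)) + 2*64/(205 + 64)) = 1/((16 - 228) + 2*64/269) = 1/(-212 + 2*64*(1/269)) = 1/(-212 + 128/269) = 1/(-56900/269) = -269/56900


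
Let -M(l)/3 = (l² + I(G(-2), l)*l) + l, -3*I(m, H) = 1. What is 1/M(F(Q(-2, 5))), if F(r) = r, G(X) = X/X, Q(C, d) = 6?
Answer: -1/120 ≈ -0.0083333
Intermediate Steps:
G(X) = 1
I(m, H) = -⅓ (I(m, H) = -⅓*1 = -⅓)
M(l) = -3*l² - 2*l (M(l) = -3*((l² - l/3) + l) = -3*(l² + 2*l/3) = -3*l² - 2*l)
1/M(F(Q(-2, 5))) = 1/(-1*6*(2 + 3*6)) = 1/(-1*6*(2 + 18)) = 1/(-1*6*20) = 1/(-120) = -1/120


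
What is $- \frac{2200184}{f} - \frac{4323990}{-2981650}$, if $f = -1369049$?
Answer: $\frac{1247993280911}{408202495085} \approx 3.0573$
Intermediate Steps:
$- \frac{2200184}{f} - \frac{4323990}{-2981650} = - \frac{2200184}{-1369049} - \frac{4323990}{-2981650} = \left(-2200184\right) \left(- \frac{1}{1369049}\right) - - \frac{432399}{298165} = \frac{2200184}{1369049} + \frac{432399}{298165} = \frac{1247993280911}{408202495085}$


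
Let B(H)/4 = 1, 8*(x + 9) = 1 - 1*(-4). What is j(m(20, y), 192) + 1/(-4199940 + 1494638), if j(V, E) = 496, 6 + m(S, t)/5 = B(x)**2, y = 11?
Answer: 1341829791/2705302 ≈ 496.00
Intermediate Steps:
x = -67/8 (x = -9 + (1 - 1*(-4))/8 = -9 + (1 + 4)/8 = -9 + (1/8)*5 = -9 + 5/8 = -67/8 ≈ -8.3750)
B(H) = 4 (B(H) = 4*1 = 4)
m(S, t) = 50 (m(S, t) = -30 + 5*4**2 = -30 + 5*16 = -30 + 80 = 50)
j(m(20, y), 192) + 1/(-4199940 + 1494638) = 496 + 1/(-4199940 + 1494638) = 496 + 1/(-2705302) = 496 - 1/2705302 = 1341829791/2705302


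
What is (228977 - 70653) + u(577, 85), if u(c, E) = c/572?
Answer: 90561905/572 ≈ 1.5833e+5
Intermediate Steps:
u(c, E) = c/572 (u(c, E) = c*(1/572) = c/572)
(228977 - 70653) + u(577, 85) = (228977 - 70653) + (1/572)*577 = 158324 + 577/572 = 90561905/572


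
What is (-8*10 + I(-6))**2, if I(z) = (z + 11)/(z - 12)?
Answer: 2088025/324 ≈ 6444.5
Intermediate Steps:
I(z) = (11 + z)/(-12 + z)
(-8*10 + I(-6))**2 = (-8*10 + (11 - 6)/(-12 - 6))**2 = (-80 + 5/(-18))**2 = (-80 - 1/18*5)**2 = (-80 - 5/18)**2 = (-1445/18)**2 = 2088025/324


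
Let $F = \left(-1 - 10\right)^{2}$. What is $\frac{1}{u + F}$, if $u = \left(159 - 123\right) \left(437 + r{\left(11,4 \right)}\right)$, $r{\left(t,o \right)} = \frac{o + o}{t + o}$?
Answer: $\frac{5}{79361} \approx 6.3003 \cdot 10^{-5}$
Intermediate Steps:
$F = 121$ ($F = \left(-11\right)^{2} = 121$)
$r{\left(t,o \right)} = \frac{2 o}{o + t}$
$u = \frac{78756}{5}$ ($u = \left(159 - 123\right) \left(437 + 2 \cdot 4 \frac{1}{4 + 11}\right) = 36 \left(437 + 2 \cdot 4 \cdot \frac{1}{15}\right) = 36 \left(437 + \frac{8}{15}\right) = 36 \cdot \frac{6563}{15} = \frac{78756}{5} \approx 15751.0$)
$\frac{1}{u + F} = \frac{1}{\frac{78756}{5} + 121} = \frac{1}{\frac{79361}{5}} = \frac{5}{79361}$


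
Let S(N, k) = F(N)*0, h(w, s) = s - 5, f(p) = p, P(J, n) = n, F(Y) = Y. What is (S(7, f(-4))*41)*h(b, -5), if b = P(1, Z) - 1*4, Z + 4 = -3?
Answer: 0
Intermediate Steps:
Z = -7 (Z = -4 - 3 = -7)
b = -11 (b = -7 - 1*4 = -7 - 4 = -11)
h(w, s) = -5 + s
S(N, k) = 0 (S(N, k) = N*0 = 0)
(S(7, f(-4))*41)*h(b, -5) = (0*41)*(-5 - 5) = 0*(-10) = 0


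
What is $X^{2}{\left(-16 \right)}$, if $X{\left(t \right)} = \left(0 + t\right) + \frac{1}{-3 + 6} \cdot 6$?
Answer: $196$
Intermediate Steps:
$X{\left(t \right)} = 2 + t$ ($X{\left(t \right)} = t + \frac{1}{3} \cdot 6 = t + 2 = 2 + t$)
$X^{2}{\left(-16 \right)} = \left(2 - 16\right)^{2} = \left(-14\right)^{2} = 196$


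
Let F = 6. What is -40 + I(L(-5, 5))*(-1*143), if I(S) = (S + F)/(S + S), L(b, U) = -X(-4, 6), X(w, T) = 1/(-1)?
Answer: -1081/2 ≈ -540.50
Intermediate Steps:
X(w, T) = -1
L(b, U) = 1 (L(b, U) = -1*(-1) = 1)
I(S) = (6 + S)/(2*S) (I(S) = (S + 6)/(S + S) = (6 + S)/((2*S)) = (6 + S)*(1/(2*S)) = (6 + S)/(2*S))
-40 + I(L(-5, 5))*(-1*143) = -40 + ((½)*(6 + 1)/1)*(-1*143) = -40 + ((½)*1*7)*(-143) = -40 + (7/2)*(-143) = -40 - 1001/2 = -1081/2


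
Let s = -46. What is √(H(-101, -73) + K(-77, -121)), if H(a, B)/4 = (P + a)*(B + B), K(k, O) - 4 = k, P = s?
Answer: 5*√3431 ≈ 292.87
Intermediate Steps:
P = -46
K(k, O) = 4 + k
H(a, B) = 8*B*(-46 + a) (H(a, B) = 4*((-46 + a)*(B + B)) = 4*((-46 + a)*(2*B)) = 4*(2*B*(-46 + a)) = 8*B*(-46 + a))
√(H(-101, -73) + K(-77, -121)) = √(8*(-73)*(-46 - 101) + (4 - 77)) = √(8*(-73)*(-147) - 73) = √(85848 - 73) = √85775 = 5*√3431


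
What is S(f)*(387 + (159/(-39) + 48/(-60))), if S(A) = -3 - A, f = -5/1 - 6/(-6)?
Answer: 24838/65 ≈ 382.12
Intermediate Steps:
f = -4 (f = -5*1 - 6*(-⅙) = -5 + 1 = -4)
S(f)*(387 + (159/(-39) + 48/(-60))) = (-3 - 1*(-4))*(387 + (159/(-39) + 48/(-60))) = (-3 + 4)*(387 + (159*(-1/39) + 48*(-1/60))) = 1*(387 + (-53/13 - ⅘)) = 1*(387 - 317/65) = 1*(24838/65) = 24838/65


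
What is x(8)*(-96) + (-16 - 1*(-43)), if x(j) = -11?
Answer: 1083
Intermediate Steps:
x(8)*(-96) + (-16 - 1*(-43)) = -11*(-96) + (-16 - 1*(-43)) = 1056 + (-16 + 43) = 1056 + 27 = 1083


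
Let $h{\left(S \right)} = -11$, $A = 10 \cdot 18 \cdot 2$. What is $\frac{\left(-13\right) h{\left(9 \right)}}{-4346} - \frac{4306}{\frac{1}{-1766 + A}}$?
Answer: $\frac{26311709513}{4346} \approx 6.0542 \cdot 10^{6}$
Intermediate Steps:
$A = 360$ ($A = 180 \cdot 2 = 360$)
$\frac{\left(-13\right) h{\left(9 \right)}}{-4346} - \frac{4306}{\frac{1}{-1766 + A}} = \frac{\left(-13\right) \left(-11\right)}{-4346} - \frac{4306}{\frac{1}{-1766 + 360}} = 143 \left(- \frac{1}{4346}\right) - \frac{4306}{\frac{1}{-1406}} = - \frac{143}{4346} - \frac{4306}{- \frac{1}{1406}} = - \frac{143}{4346} - -6054236 = - \frac{143}{4346} + 6054236 = \frac{26311709513}{4346}$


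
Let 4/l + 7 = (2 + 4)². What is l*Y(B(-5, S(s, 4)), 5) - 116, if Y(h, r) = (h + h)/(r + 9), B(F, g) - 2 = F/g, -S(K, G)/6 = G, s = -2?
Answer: -141235/1218 ≈ -115.96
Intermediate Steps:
S(K, G) = -6*G
B(F, g) = 2 + F/g
l = 4/29 (l = 4/(-7 + (2 + 4)²) = 4/(-7 + 6²) = 4/(-7 + 36) = 4/29 ≈ 0.13793)
Y(h, r) = 2*h/(9 + r) (Y(h, r) = (2*h)/(9 + r) = 2*h/(9 + r))
l*Y(B(-5, S(s, 4)), 5) - 116 = 4*(2*(2 - 5/((-6*4)))/(9 + 5))/29 - 116 = 4*(2*(2 - 5/(-24))/14)/29 - 116 = 4*(2*(2 - 5*(-1/24))*(1/14))/29 - 116 = 4*(2*(2 + 5/24)*(1/14))/29 - 116 = 4*(2*(53/24)*(1/14))/29 - 116 = (4/29)*(53/168) - 116 = 53/1218 - 116 = -141235/1218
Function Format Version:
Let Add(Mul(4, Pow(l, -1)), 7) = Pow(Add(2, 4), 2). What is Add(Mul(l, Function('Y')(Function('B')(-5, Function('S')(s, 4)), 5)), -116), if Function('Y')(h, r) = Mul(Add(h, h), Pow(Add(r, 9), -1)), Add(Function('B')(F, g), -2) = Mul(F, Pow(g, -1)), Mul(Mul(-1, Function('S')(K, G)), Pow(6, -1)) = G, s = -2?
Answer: Rational(-141235, 1218) ≈ -115.96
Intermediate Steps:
Function('S')(K, G) = Mul(-6, G)
Function('B')(F, g) = Add(2, Mul(F, Pow(g, -1)))
l = Rational(4, 29) (l = Mul(4, Pow(Add(-7, Pow(Add(2, 4), 2)), -1)) = Mul(4, Pow(Add(-7, Pow(6, 2)), -1)) = Mul(4, Pow(Add(-7, 36), -1)) = Mul(4, Pow(29, -1)) = Mul(4, Rational(1, 29)) = Rational(4, 29) ≈ 0.13793)
Function('Y')(h, r) = Mul(2, h, Pow(Add(9, r), -1)) (Function('Y')(h, r) = Mul(Mul(2, h), Pow(Add(9, r), -1)) = Mul(2, h, Pow(Add(9, r), -1)))
Add(Mul(l, Function('Y')(Function('B')(-5, Function('S')(s, 4)), 5)), -116) = Add(Mul(Rational(4, 29), Mul(2, Add(2, Mul(-5, Pow(Mul(-6, 4), -1))), Pow(Add(9, 5), -1))), -116) = Add(Mul(Rational(4, 29), Mul(2, Add(2, Mul(-5, Pow(-24, -1))), Pow(14, -1))), -116) = Add(Mul(Rational(4, 29), Mul(2, Add(2, Mul(-5, Rational(-1, 24))), Rational(1, 14))), -116) = Add(Mul(Rational(4, 29), Mul(2, Add(2, Rational(5, 24)), Rational(1, 14))), -116) = Add(Mul(Rational(4, 29), Mul(2, Rational(53, 24), Rational(1, 14))), -116) = Add(Mul(Rational(4, 29), Rational(53, 168)), -116) = Add(Rational(53, 1218), -116) = Rational(-141235, 1218)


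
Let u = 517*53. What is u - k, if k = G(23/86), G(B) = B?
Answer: 2356463/86 ≈ 27401.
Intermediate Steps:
u = 27401
k = 23/86 ≈ 0.26744
u - k = 27401 - 1*23/86 = 27401 - 23/86 = 2356463/86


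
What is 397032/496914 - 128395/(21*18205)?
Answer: 266624381/575674869 ≈ 0.46315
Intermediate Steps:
397032/496914 - 128395/(21*18205) = 397032*(1/496914) - 128395/382305 = 66172/82819 - 128395*1/382305 = 66172/82819 - 25679/76461 = 266624381/575674869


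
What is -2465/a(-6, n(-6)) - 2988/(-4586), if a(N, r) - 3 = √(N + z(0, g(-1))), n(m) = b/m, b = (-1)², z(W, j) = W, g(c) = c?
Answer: -1128955/2293 + 493*I*√6/3 ≈ -492.35 + 402.53*I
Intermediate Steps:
b = 1
n(m) = 1/m
a(N, r) = 3 + √N (a(N, r) = 3 + √(N + 0) = 3 + √N)
-2465/a(-6, n(-6)) - 2988/(-4586) = -2465/(3 + √(-6)) - 2988/(-4586) = -2465/(3 + I*√6) - 2988*(-1/4586) = -2465/(3 + I*√6) + 1494/2293 = 1494/2293 - 2465/(3 + I*√6)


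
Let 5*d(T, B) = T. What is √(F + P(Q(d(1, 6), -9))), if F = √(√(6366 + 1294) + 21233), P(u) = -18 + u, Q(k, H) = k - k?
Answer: √(-18 + √(21233 + 2*√1915)) ≈ 11.314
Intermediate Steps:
d(T, B) = T/5
Q(k, H) = 0
F = √(21233 + 2*√1915) (F = √(√7660 + 21233) = √(2*√1915 + 21233) = √(21233 + 2*√1915) ≈ 146.02)
√(F + P(Q(d(1, 6), -9))) = √(√(21233 + 2*√1915) + (-18 + 0)) = √(√(21233 + 2*√1915) - 18) = √(-18 + √(21233 + 2*√1915))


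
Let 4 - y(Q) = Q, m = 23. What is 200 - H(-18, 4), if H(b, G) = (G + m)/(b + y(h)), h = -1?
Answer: 2627/13 ≈ 202.08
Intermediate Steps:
y(Q) = 4 - Q
H(b, G) = (23 + G)/(5 + b) (H(b, G) = (G + 23)/(b + (4 - 1*(-1))) = (23 + G)/(b + (4 + 1)) = (23 + G)/(b + 5) = (23 + G)/(5 + b))
200 - H(-18, 4) = 200 - (23 + 4)/(5 - 18) = 200 - 27/(-13) = 200 - (-1)*27/13 = 200 - 1*(-27/13) = 200 + 27/13 = 2627/13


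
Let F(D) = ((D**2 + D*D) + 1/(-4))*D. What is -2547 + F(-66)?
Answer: -1155045/2 ≈ -5.7752e+5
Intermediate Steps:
F(D) = D*(-1/4 + 2*D**2) (F(D) = ((D**2 + D**2) - 1/4)*D = (2*D**2 - 1/4)*D = (-1/4 + 2*D**2)*D = D*(-1/4 + 2*D**2))
-2547 + F(-66) = -2547 + (2*(-66)**3 - 1/4*(-66)) = -2547 + (2*(-287496) + 33/2) = -2547 + (-574992 + 33/2) = -2547 - 1149951/2 = -1155045/2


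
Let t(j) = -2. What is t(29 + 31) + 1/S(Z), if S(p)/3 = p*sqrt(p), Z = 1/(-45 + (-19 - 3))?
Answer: -2 + 67*I*sqrt(67)/3 ≈ -2.0 + 182.81*I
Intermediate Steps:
Z = -1/67 (Z = 1/(-45 - 22) = 1/(-67) = -1/67 ≈ -0.014925)
S(p) = 3*p**(3/2) (S(p) = 3*(p*sqrt(p)) = 3*p**(3/2))
t(29 + 31) + 1/S(Z) = -2 + 1/(3*(-1/67)**(3/2)) = -2 + 1/(3*(-I*sqrt(67)/4489)) = -2 + 1/(-3*I*sqrt(67)/4489) = -2 + 67*I*sqrt(67)/3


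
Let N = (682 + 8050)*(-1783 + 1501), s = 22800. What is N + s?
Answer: -2439624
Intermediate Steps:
N = -2462424 (N = 8732*(-282) = -2462424)
N + s = -2462424 + 22800 = -2439624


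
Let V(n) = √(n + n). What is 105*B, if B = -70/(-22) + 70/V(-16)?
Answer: 3675/11 - 3675*I*√2/4 ≈ 334.09 - 1299.3*I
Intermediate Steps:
V(n) = √2*√n (V(n) = √(2*n) = √2*√n)
B = 35/11 - 35*I*√2/4 (B = -70/(-22) + 70/((√2*√(-16))) = -70*(-1/22) + 70/((√2*(4*I))) = 35/11 + 70/((4*I*√2)) = 35/11 + 70*(-I*√2/8) = 35/11 - 35*I*√2/4 ≈ 3.1818 - 12.374*I)
105*B = 105*(35/11 - 35*I*√2/4) = 3675/11 - 3675*I*√2/4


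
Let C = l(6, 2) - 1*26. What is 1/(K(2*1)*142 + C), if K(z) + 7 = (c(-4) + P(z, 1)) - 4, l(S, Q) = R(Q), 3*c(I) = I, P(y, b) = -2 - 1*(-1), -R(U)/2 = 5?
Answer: -3/5788 ≈ -0.00051831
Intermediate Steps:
R(U) = -10 (R(U) = -2*5 = -10)
P(y, b) = -1 (P(y, b) = -2 + 1 = -1)
c(I) = I/3
l(S, Q) = -10
K(z) = -40/3 (K(z) = -7 + (((⅓)*(-4) - 1) - 4) = -7 + ((-4/3 - 1) - 4) = -7 + (-7/3 - 4) = -7 - 19/3 = -40/3)
C = -36 (C = -10 - 1*26 = -10 - 26 = -36)
1/(K(2*1)*142 + C) = 1/(-40/3*142 - 36) = 1/(-5680/3 - 36) = 1/(-5788/3) = -3/5788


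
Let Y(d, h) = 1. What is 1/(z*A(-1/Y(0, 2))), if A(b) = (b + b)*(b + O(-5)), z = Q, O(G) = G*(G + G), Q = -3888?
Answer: 1/381024 ≈ 2.6245e-6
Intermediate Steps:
O(G) = 2*G² (O(G) = G*(2*G) = 2*G²)
z = -3888
A(b) = 2*b*(50 + b) (A(b) = (b + b)*(b + 2*(-5)²) = (2*b)*(b + 2*25) = (2*b)*(b + 50) = (2*b)*(50 + b) = 2*b*(50 + b))
1/(z*A(-1/Y(0, 2))) = 1/(-7776*(-1/1)*(50 - 1/1)) = 1/(-7776*(-1*1)*(50 - 1*1)) = 1/(-7776*(-1)*(50 - 1)) = 1/(-7776*(-1)*49) = 1/(-3888*(-98)) = 1/381024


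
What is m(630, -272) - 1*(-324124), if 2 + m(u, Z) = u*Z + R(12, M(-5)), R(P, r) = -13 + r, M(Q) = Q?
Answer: 152744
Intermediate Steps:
m(u, Z) = -20 + Z*u (m(u, Z) = -2 + (u*Z + (-13 - 5)) = -2 + (Z*u - 18) = -2 + (-18 + Z*u) = -20 + Z*u)
m(630, -272) - 1*(-324124) = (-20 - 272*630) - 1*(-324124) = (-20 - 171360) + 324124 = -171380 + 324124 = 152744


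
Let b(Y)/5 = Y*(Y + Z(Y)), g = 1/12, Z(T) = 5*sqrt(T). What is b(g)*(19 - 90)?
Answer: -355/144 - 1775*sqrt(3)/72 ≈ -45.165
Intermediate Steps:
g = 1/12 ≈ 0.083333
b(Y) = 5*Y*(Y + 5*sqrt(Y)) (b(Y) = 5*(Y*(Y + 5*sqrt(Y))) = 5*Y*(Y + 5*sqrt(Y)))
b(g)*(19 - 90) = (5*(1/12)*(1/12 + 5*sqrt(1/12)))*(19 - 90) = (5*(1/12)*(1/12 + 5*(sqrt(3)/6)))*(-71) = (5*(1/12)*(1/12 + 5*sqrt(3)/6))*(-71) = (5/144 + 25*sqrt(3)/72)*(-71) = -355/144 - 1775*sqrt(3)/72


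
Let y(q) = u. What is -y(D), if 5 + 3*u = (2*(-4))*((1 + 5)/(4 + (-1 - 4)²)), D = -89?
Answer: 193/87 ≈ 2.2184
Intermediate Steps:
u = -193/87 (u = -5/3 + ((2*(-4))*((1 + 5)/(4 + (-1 - 4)²)))/3 = -5/3 + (-48/(4 + (-5)²))/3 = -5/3 + (-48/(4 + 25))/3 = -5/3 + (-48/29)/3 = -5/3 + (-8*6/29)/3 = -5/3 + (⅓)*(-48/29) = -5/3 - 16/29 = -193/87 ≈ -2.2184)
y(q) = -193/87
-y(D) = -1*(-193/87) = 193/87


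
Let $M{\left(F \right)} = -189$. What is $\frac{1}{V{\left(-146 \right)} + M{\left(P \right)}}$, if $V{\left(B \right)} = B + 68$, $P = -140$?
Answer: $- \frac{1}{267} \approx -0.0037453$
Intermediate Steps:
$V{\left(B \right)} = 68 + B$
$\frac{1}{V{\left(-146 \right)} + M{\left(P \right)}} = \frac{1}{\left(68 - 146\right) - 189} = \frac{1}{-78 - 189} = \frac{1}{-267} = - \frac{1}{267}$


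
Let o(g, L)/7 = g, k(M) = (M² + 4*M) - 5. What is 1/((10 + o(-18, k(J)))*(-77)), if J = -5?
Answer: 1/8932 ≈ 0.00011196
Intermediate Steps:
k(M) = -5 + M² + 4*M
o(g, L) = 7*g
1/((10 + o(-18, k(J)))*(-77)) = 1/((10 + 7*(-18))*(-77)) = 1/((10 - 126)*(-77)) = 1/(-116*(-77)) = 1/8932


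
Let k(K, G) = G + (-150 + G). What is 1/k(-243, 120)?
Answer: 1/90 ≈ 0.011111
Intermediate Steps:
k(K, G) = -150 + 2*G
1/k(-243, 120) = 1/(-150 + 2*120) = 1/(-150 + 240) = 1/90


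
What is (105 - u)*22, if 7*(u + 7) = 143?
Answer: 14102/7 ≈ 2014.6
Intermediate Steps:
u = 94/7 (u = -7 + (⅐)*143 = -7 + 143/7 = 94/7 ≈ 13.429)
(105 - u)*22 = (105 - 1*94/7)*22 = (105 - 94/7)*22 = (641/7)*22 = 14102/7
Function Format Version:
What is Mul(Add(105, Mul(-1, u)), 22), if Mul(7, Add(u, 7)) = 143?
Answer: Rational(14102, 7) ≈ 2014.6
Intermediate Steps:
u = Rational(94, 7) (u = Add(-7, Mul(Rational(1, 7), 143)) = Add(-7, Rational(143, 7)) = Rational(94, 7) ≈ 13.429)
Mul(Add(105, Mul(-1, u)), 22) = Mul(Add(105, Mul(-1, Rational(94, 7))), 22) = Mul(Add(105, Rational(-94, 7)), 22) = Mul(Rational(641, 7), 22) = Rational(14102, 7)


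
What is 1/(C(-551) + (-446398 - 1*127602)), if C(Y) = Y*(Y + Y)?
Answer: 1/33202 ≈ 3.0119e-5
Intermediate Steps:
C(Y) = 2*Y² (C(Y) = Y*(2*Y) = 2*Y²)
1/(C(-551) + (-446398 - 1*127602)) = 1/(2*(-551)² + (-446398 - 1*127602)) = 1/(2*303601 + (-446398 - 127602)) = 1/(607202 - 574000) = 1/33202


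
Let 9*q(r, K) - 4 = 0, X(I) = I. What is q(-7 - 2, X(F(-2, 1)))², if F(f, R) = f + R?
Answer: 16/81 ≈ 0.19753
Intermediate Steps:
F(f, R) = R + f
q(r, K) = 4/9 (q(r, K) = 4/9 + (⅑)*0 = 4/9 + 0 = 4/9)
q(-7 - 2, X(F(-2, 1)))² = (4/9)² = 16/81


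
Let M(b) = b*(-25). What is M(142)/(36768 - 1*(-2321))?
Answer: -3550/39089 ≈ -0.090818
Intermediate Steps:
M(b) = -25*b
M(142)/(36768 - 1*(-2321)) = (-25*142)/(36768 - 1*(-2321)) = -3550/(36768 + 2321) = -3550/39089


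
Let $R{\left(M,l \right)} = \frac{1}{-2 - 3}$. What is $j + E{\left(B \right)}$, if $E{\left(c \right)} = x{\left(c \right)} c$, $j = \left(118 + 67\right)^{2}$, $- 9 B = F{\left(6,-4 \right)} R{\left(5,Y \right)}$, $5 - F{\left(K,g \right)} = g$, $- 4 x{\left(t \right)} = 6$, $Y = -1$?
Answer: $\frac{342247}{10} \approx 34225.0$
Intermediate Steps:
$x{\left(t \right)} = - \frac{3}{2}$ ($x{\left(t \right)} = \left(- \frac{1}{4}\right) 6 = - \frac{3}{2}$)
$F{\left(K,g \right)} = 5 - g$
$R{\left(M,l \right)} = - \frac{1}{5}$ ($R{\left(M,l \right)} = \frac{1}{-5} = - \frac{1}{5}$)
$B = \frac{1}{5}$ ($B = - \frac{\left(5 - -4\right) \left(- \frac{1}{5}\right)}{9} = - \frac{\left(5 + 4\right) \left(- \frac{1}{5}\right)}{9} = - \frac{9 \left(- \frac{1}{5}\right)}{9} = \left(- \frac{1}{9}\right) \left(- \frac{9}{5}\right) = \frac{1}{5} \approx 0.2$)
$j = 34225$ ($j = 185^{2} = 34225$)
$E{\left(c \right)} = - \frac{3 c}{2}$
$j + E{\left(B \right)} = 34225 - \frac{3}{10} = \frac{342247}{10}$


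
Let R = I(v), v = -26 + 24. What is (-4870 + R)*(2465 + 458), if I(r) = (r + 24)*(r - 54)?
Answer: -17836146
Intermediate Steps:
v = -2
I(r) = (-54 + r)*(24 + r) (I(r) = (24 + r)*(-54 + r) = (-54 + r)*(24 + r))
R = -1232 (R = -1296 + (-2)² - 30*(-2) = -1296 + 4 + 60 = -1232)
(-4870 + R)*(2465 + 458) = (-4870 - 1232)*(2465 + 458) = -6102*2923 = -17836146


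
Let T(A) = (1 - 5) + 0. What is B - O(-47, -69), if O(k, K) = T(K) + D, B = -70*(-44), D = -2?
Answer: 3086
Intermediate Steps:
B = 3080
T(A) = -4 (T(A) = -4 + 0 = -4)
O(k, K) = -6 (O(k, K) = -4 - 2 = -6)
B - O(-47, -69) = 3080 - 1*(-6) = 3080 + 6 = 3086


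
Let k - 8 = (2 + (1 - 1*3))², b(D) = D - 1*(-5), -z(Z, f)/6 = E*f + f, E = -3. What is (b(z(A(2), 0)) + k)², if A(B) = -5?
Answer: 169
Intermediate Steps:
z(Z, f) = 12*f (z(Z, f) = -6*(-3*f + f) = -(-12)*f = 12*f)
b(D) = 5 + D (b(D) = D + 5 = 5 + D)
k = 8 (k = 8 + (2 + (1 - 1*3))² = 8 + (2 + (1 - 3))² = 8 + (2 - 2)² = 8 + 0² = 8 + 0 = 8)
(b(z(A(2), 0)) + k)² = ((5 + 12*0) + 8)² = ((5 + 0) + 8)² = (5 + 8)² = 13² = 169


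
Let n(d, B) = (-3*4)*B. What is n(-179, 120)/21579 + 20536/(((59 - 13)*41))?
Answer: 73405084/6782999 ≈ 10.822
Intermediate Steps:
n(d, B) = -12*B
n(-179, 120)/21579 + 20536/(((59 - 13)*41)) = -12*120/21579 + 20536/(((59 - 13)*41)) = -1440*1/21579 + 20536/((46*41)) = -480/7193 + 20536/1886 = -480/7193 + 20536*(1/1886) = -480/7193 + 10268/943 = 73405084/6782999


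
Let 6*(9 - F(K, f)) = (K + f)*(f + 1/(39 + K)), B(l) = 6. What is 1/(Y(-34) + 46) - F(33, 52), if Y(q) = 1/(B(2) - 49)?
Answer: 207220175/284688 ≈ 727.88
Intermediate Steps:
F(K, f) = 9 - (K + f)*(f + 1/(39 + K))/6
Y(q) = -1/43 (Y(q) = 1/(6 - 49) = 1/(-43) = -1/43)
1/(Y(-34) + 46) - F(33, 52) = 1/(-1/43 + 46) - (2106 - 1*52 - 39*52² + 53*33 - 1*33*52² - 1*52*33² - 39*33*52)/(6*(39 + 33)) = 1/(1977/43) - (2106 - 52 - 39*2704 + 1749 - 1*33*2704 - 1*52*1089 - 66924)/(6*72) = 43/1977 - (2106 - 52 - 105456 + 1749 - 89232 - 56628 - 66924)/(6*72) = 43/1977 - (-314437)/(6*72) = 43/1977 - 1*(-314437/432) = 43/1977 + 314437/432 = 207220175/284688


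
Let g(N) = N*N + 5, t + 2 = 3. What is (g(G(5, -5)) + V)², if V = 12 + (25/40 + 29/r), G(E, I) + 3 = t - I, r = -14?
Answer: 1890625/3136 ≈ 602.88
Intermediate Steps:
t = 1 (t = -2 + 3 = 1)
G(E, I) = -2 - I (G(E, I) = -3 + (1 - I) = -2 - I)
g(N) = 5 + N² (g(N) = N² + 5 = 5 + N²)
V = 591/56 (V = 12 + (25/40 + 29/(-14)) = 12 + (25*(1/40) + 29*(-1/14)) = 12 + (5/8 - 29/14) = 12 - 81/56 = 591/56 ≈ 10.554)
(g(G(5, -5)) + V)² = ((5 + (-2 - 1*(-5))²) + 591/56)² = ((5 + (-2 + 5)²) + 591/56)² = ((5 + 3²) + 591/56)² = ((5 + 9) + 591/56)² = (14 + 591/56)² = (1375/56)² = 1890625/3136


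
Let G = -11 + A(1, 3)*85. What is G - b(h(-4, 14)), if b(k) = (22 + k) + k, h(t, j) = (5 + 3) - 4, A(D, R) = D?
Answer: 44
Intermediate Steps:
h(t, j) = 4 (h(t, j) = 8 - 4 = 4)
G = 74 (G = -11 + 1*85 = -11 + 85 = 74)
b(k) = 22 + 2*k
G - b(h(-4, 14)) = 74 - (22 + 2*4) = 74 - (22 + 8) = 74 - 1*30 = 74 - 30 = 44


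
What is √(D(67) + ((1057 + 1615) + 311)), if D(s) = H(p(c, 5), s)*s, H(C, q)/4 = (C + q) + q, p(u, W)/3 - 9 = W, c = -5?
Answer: √50151 ≈ 223.94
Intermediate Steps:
p(u, W) = 27 + 3*W
H(C, q) = 4*C + 8*q (H(C, q) = 4*((C + q) + q) = 4*(C + 2*q) = 4*C + 8*q)
D(s) = s*(168 + 8*s) (D(s) = (4*(27 + 3*5) + 8*s)*s = (4*(27 + 15) + 8*s)*s = (4*42 + 8*s)*s = (168 + 8*s)*s = s*(168 + 8*s))
√(D(67) + ((1057 + 1615) + 311)) = √(8*67*(21 + 67) + ((1057 + 1615) + 311)) = √(8*67*88 + (2672 + 311)) = √(47168 + 2983) = √50151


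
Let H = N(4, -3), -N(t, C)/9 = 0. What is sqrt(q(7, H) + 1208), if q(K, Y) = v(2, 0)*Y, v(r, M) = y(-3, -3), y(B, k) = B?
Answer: 2*sqrt(302) ≈ 34.756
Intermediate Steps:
N(t, C) = 0 (N(t, C) = -9*0 = 0)
v(r, M) = -3
H = 0
q(K, Y) = -3*Y
sqrt(q(7, H) + 1208) = sqrt(-3*0 + 1208) = sqrt(0 + 1208) = sqrt(1208) = 2*sqrt(302)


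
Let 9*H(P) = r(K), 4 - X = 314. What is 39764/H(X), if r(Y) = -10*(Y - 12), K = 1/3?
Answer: 536814/175 ≈ 3067.5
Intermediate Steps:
X = -310 (X = 4 - 1*314 = 4 - 314 = -310)
K = ⅓ ≈ 0.33333
r(Y) = 120 - 10*Y (r(Y) = -10*(-12 + Y) = 120 - 10*Y)
H(P) = 350/27 (H(P) = (120 - 10*⅓)/9 = (120 - 10/3)/9 = (⅑)*(350/3) = 350/27)
39764/H(X) = 39764/(350/27) = 39764*(27/350) = 536814/175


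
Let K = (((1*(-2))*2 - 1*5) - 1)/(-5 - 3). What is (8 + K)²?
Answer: 1369/16 ≈ 85.563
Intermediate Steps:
K = 5/4 (K = ((-2*2 - 5) - 1)/(-8) = ((-4 - 5) - 1)*(-⅛) = (-9 - 1)*(-⅛) = -10*(-⅛) = 5/4 ≈ 1.2500)
(8 + K)² = (8 + 5/4)² = (37/4)² = 1369/16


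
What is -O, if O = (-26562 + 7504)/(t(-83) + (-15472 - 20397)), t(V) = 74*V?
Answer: -19058/42011 ≈ -0.45364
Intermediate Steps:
O = 19058/42011 (O = (-26562 + 7504)/(74*(-83) + (-15472 - 20397)) = -19058/(-6142 - 35869) = -19058/(-42011) = -19058*(-1/42011) = 19058/42011 ≈ 0.45364)
-O = -1*19058/42011 = -19058/42011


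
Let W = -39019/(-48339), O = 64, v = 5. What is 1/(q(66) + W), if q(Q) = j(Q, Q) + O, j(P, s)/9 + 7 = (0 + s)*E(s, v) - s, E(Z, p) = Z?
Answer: 48339/1866456148 ≈ 2.5899e-5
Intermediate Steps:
j(P, s) = -63 - 9*s + 9*s² (j(P, s) = -63 + 9*((0 + s)*s - s) = -63 + 9*(s*s - s) = -63 + 9*(s² - s) = -63 + (-9*s + 9*s²) = -63 - 9*s + 9*s²)
W = 39019/48339 (W = -39019*(-1/48339) = 39019/48339 ≈ 0.80719)
q(Q) = 1 - 9*Q + 9*Q² (q(Q) = (-63 - 9*Q + 9*Q²) + 64 = 1 - 9*Q + 9*Q²)
1/(q(66) + W) = 1/((1 - 9*66 + 9*66²) + 39019/48339) = 1/((1 - 594 + 9*4356) + 39019/48339) = 1/((1 - 594 + 39204) + 39019/48339) = 1/(38611 + 39019/48339) = 1/(1866456148/48339) = 48339/1866456148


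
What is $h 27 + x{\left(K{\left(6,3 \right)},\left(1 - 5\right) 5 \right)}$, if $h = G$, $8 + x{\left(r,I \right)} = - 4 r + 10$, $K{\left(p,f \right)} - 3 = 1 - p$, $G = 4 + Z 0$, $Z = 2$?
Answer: $118$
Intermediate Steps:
$G = 4$ ($G = 4 + 2 \cdot 0 = 4 + 0 = 4$)
$K{\left(p,f \right)} = 4 - p$ ($K{\left(p,f \right)} = 3 - \left(-1 + p\right) = 4 - p$)
$x{\left(r,I \right)} = 2 - 4 r$ ($x{\left(r,I \right)} = -8 - \left(-10 + 4 r\right) = 2 - 4 r$)
$h = 4$
$h 27 + x{\left(K{\left(6,3 \right)},\left(1 - 5\right) 5 \right)} = 4 \cdot 27 - \left(-2 + 4 \left(4 - 6\right)\right) = 108 - \left(-2 + 4 \left(4 - 6\right)\right) = 108 + \left(2 - -8\right) = 108 + \left(2 + 8\right) = 108 + 10 = 118$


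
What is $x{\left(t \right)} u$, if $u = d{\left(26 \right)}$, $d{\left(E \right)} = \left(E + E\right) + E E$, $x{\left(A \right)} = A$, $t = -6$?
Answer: $-4368$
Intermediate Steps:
$d{\left(E \right)} = E^{2} + 2 E$ ($d{\left(E \right)} = 2 E + E^{2} = E^{2} + 2 E$)
$u = 728$ ($u = 26 \left(2 + 26\right) = 26 \cdot 28 = 728$)
$x{\left(t \right)} u = \left(-6\right) 728 = -4368$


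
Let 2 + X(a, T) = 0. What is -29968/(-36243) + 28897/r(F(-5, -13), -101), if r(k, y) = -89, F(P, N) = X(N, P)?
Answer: -1044646819/3225627 ≈ -323.86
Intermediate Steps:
X(a, T) = -2 (X(a, T) = -2 + 0 = -2)
F(P, N) = -2
-29968/(-36243) + 28897/r(F(-5, -13), -101) = -29968/(-36243) + 28897/(-89) = -29968*(-1/36243) + 28897*(-1/89) = 29968/36243 - 28897/89 = -1044646819/3225627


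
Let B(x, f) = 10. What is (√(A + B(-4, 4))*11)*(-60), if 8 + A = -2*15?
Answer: -1320*I*√7 ≈ -3492.4*I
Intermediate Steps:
A = -38 (A = -8 - 2*15 = -8 - 30 = -38)
(√(A + B(-4, 4))*11)*(-60) = (√(-38 + 10)*11)*(-60) = (√(-28)*11)*(-60) = ((2*I*√7)*11)*(-60) = (22*I*√7)*(-60) = -1320*I*√7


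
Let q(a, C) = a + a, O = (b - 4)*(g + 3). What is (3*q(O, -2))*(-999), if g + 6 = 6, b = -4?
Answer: 143856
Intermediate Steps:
g = 0 (g = -6 + 6 = 0)
O = -24 (O = (-4 - 4)*(0 + 3) = -8*3 = -24)
q(a, C) = 2*a
(3*q(O, -2))*(-999) = (3*(2*(-24)))*(-999) = (3*(-48))*(-999) = -144*(-999) = 143856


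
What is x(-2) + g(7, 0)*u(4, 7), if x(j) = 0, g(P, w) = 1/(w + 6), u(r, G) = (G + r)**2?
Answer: 121/6 ≈ 20.167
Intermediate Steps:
g(P, w) = 1/(6 + w)
x(-2) + g(7, 0)*u(4, 7) = 0 + (7 + 4)**2/(6 + 0) = 0 + 11**2/6 = 0 + (1/6)*121 = 0 + 121/6 = 121/6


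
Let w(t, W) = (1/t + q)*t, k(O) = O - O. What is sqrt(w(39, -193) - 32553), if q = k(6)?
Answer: 2*I*sqrt(8138) ≈ 180.42*I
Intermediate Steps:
k(O) = 0
q = 0
w(t, W) = 1 (w(t, W) = (1/t + 0)*t = t/t = 1)
sqrt(w(39, -193) - 32553) = sqrt(1 - 32553) = sqrt(-32552) = 2*I*sqrt(8138)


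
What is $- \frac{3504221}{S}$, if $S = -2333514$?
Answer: $\frac{3504221}{2333514} \approx 1.5017$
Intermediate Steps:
$- \frac{3504221}{S} = - \frac{3504221}{-2333514} = \left(-3504221\right) \left(- \frac{1}{2333514}\right) = \frac{3504221}{2333514}$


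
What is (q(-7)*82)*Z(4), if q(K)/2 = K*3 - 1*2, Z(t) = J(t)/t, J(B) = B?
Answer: -3772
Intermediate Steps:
Z(t) = 1 (Z(t) = t/t = 1)
q(K) = -4 + 6*K (q(K) = 2*(K*3 - 1*2) = 2*(3*K - 2) = 2*(-2 + 3*K) = -4 + 6*K)
(q(-7)*82)*Z(4) = ((-4 + 6*(-7))*82)*1 = ((-4 - 42)*82)*1 = -46*82*1 = -3772*1 = -3772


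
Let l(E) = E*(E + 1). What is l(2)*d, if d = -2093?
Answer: -12558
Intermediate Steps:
l(E) = E*(1 + E)
l(2)*d = (2*(1 + 2))*(-2093) = (2*3)*(-2093) = 6*(-2093) = -12558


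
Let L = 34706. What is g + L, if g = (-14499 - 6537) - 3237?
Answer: 10433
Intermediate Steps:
g = -24273 (g = -21036 - 3237 = -24273)
g + L = -24273 + 34706 = 10433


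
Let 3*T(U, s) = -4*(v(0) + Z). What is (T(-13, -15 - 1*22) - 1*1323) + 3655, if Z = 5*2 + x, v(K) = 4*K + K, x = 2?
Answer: 2316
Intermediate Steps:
v(K) = 5*K
Z = 12 (Z = 5*2 + 2 = 10 + 2 = 12)
T(U, s) = -16 (T(U, s) = (-4*(5*0 + 12))/3 = (-4*(0 + 12))/3 = (-4*12)/3 = (⅓)*(-48) = -16)
(T(-13, -15 - 1*22) - 1*1323) + 3655 = (-16 - 1*1323) + 3655 = (-16 - 1323) + 3655 = -1339 + 3655 = 2316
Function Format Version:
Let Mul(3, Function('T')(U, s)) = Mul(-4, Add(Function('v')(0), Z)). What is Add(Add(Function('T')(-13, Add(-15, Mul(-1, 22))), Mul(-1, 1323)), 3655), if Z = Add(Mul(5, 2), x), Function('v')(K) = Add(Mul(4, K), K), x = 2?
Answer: 2316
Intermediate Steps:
Function('v')(K) = Mul(5, K)
Z = 12 (Z = Add(Mul(5, 2), 2) = Add(10, 2) = 12)
Function('T')(U, s) = -16 (Function('T')(U, s) = Mul(Rational(1, 3), Mul(-4, Add(Mul(5, 0), 12))) = Mul(Rational(1, 3), Mul(-4, Add(0, 12))) = Mul(Rational(1, 3), Mul(-4, 12)) = Mul(Rational(1, 3), -48) = -16)
Add(Add(Function('T')(-13, Add(-15, Mul(-1, 22))), Mul(-1, 1323)), 3655) = Add(Add(-16, Mul(-1, 1323)), 3655) = Add(Add(-16, -1323), 3655) = Add(-1339, 3655) = 2316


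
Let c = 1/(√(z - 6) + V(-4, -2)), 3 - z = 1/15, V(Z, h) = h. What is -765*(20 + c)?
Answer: -799425/53 + 765*I*√690/106 ≈ -15083.0 + 189.57*I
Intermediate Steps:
z = 44/15 (z = 3 - 1/15 = 44/15 ≈ 2.9333)
c = 1/(-2 + I*√690/15) (c = 1/(√(44/15 - 6) - 2) = 1/(√(-46/15) - 2) = 1/(I*√690/15 - 2) = 1/(-2 + I*√690/15) ≈ -0.28302 - 0.24781*I)
-765*(20 + c) = -765*(20 + (-15/53 - I*√690/106)) = -765*(1045/53 - I*√690/106) = -799425/53 + 765*I*√690/106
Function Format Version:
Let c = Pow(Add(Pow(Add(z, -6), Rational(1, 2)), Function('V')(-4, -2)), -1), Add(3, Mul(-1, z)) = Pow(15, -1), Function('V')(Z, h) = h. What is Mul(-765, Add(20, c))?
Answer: Add(Rational(-799425, 53), Mul(Rational(765, 106), I, Pow(690, Rational(1, 2)))) ≈ Add(-15083., Mul(189.57, I))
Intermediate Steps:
z = Rational(44, 15) (z = Add(3, Mul(-1, Pow(15, -1))) = Add(3, Mul(-1, Rational(1, 15))) = Add(3, Rational(-1, 15)) = Rational(44, 15) ≈ 2.9333)
c = Pow(Add(-2, Mul(Rational(1, 15), I, Pow(690, Rational(1, 2)))), -1) (c = Pow(Add(Pow(Add(Rational(44, 15), -6), Rational(1, 2)), -2), -1) = Pow(Add(Pow(Rational(-46, 15), Rational(1, 2)), -2), -1) = Pow(Add(Mul(Rational(1, 15), I, Pow(690, Rational(1, 2))), -2), -1) = Pow(Add(-2, Mul(Rational(1, 15), I, Pow(690, Rational(1, 2)))), -1) ≈ Add(-0.28302, Mul(-0.24781, I)))
Mul(-765, Add(20, c)) = Mul(-765, Add(20, Add(Rational(-15, 53), Mul(Rational(-1, 106), I, Pow(690, Rational(1, 2)))))) = Mul(-765, Add(Rational(1045, 53), Mul(Rational(-1, 106), I, Pow(690, Rational(1, 2))))) = Add(Rational(-799425, 53), Mul(Rational(765, 106), I, Pow(690, Rational(1, 2))))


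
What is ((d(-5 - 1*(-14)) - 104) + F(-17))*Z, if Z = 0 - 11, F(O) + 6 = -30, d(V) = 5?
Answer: 1485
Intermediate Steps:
F(O) = -36 (F(O) = -6 - 30 = -36)
Z = -11
((d(-5 - 1*(-14)) - 104) + F(-17))*Z = ((5 - 104) - 36)*(-11) = (-99 - 36)*(-11) = -135*(-11) = 1485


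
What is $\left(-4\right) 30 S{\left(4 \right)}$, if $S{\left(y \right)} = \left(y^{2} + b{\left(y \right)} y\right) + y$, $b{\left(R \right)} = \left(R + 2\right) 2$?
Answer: $-8160$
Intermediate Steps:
$b{\left(R \right)} = 4 + 2 R$ ($b{\left(R \right)} = \left(2 + R\right) 2 = 4 + 2 R$)
$S{\left(y \right)} = y + y^{2} + y \left(4 + 2 y\right)$ ($S{\left(y \right)} = \left(y^{2} + \left(4 + 2 y\right) y\right) + y = \left(y^{2} + y \left(4 + 2 y\right)\right) + y = y + y^{2} + y \left(4 + 2 y\right)$)
$\left(-4\right) 30 S{\left(4 \right)} = \left(-4\right) 30 \cdot 4 \left(5 + 3 \cdot 4\right) = - 120 \cdot 4 \left(5 + 12\right) = - 120 \cdot 4 \cdot 17 = \left(-120\right) 68 = -8160$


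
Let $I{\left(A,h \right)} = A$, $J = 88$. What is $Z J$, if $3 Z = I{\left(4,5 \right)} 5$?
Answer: $\frac{1760}{3} \approx 586.67$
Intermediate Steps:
$Z = \frac{20}{3}$ ($Z = \frac{4 \cdot 5}{3} = \frac{1}{3} \cdot 20 = \frac{20}{3} \approx 6.6667$)
$Z J = \frac{20}{3} \cdot 88 = \frac{1760}{3}$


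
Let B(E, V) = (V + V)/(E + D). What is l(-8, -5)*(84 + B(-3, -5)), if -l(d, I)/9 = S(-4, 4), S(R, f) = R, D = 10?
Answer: 20808/7 ≈ 2972.6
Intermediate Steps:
l(d, I) = 36 (l(d, I) = -9*(-4) = 36)
B(E, V) = 2*V/(10 + E) (B(E, V) = (V + V)/(E + 10) = (2*V)/(10 + E) = 2*V/(10 + E))
l(-8, -5)*(84 + B(-3, -5)) = 36*(84 + 2*(-5)/(10 - 3)) = 36*(84 + 2*(-5)/7) = 36*(84 + 2*(-5)*(1/7)) = 36*(84 - 10/7) = 36*(578/7) = 20808/7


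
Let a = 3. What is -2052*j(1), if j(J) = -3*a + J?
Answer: 16416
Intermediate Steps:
j(J) = -9 + J (j(J) = -3*3 + J = -9 + J)
-2052*j(1) = -2052*(-9 + 1) = -2052*(-8) = 16416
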